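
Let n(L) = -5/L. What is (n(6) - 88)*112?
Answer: -29848/3 ≈ -9949.3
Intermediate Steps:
(n(6) - 88)*112 = (-5/6 - 88)*112 = (-5*⅙ - 88)*112 = (-⅚ - 88)*112 = -533/6*112 = -29848/3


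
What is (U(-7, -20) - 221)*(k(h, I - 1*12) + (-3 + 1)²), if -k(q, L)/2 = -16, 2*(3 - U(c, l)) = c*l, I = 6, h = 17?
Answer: -10368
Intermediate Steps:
U(c, l) = 3 - c*l/2
k(q, L) = 32 (k(q, L) = -2*(-16) = 32)
(U(-7, -20) - 221)*(k(h, I - 1*12) + (-3 + 1)²) = ((3 - ½*(-7)*(-20)) - 221)*(32 + (-3 + 1)²) = ((3 - 70) - 221)*(32 + (-2)²) = (-67 - 221)*(32 + 4) = -288*36 = -10368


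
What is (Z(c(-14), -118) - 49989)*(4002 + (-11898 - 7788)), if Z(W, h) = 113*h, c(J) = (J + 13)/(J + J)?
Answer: 993157932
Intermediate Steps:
c(J) = (13 + J)/(2*J) (c(J) = (13 + J)/((2*J)) = (13 + J)*(1/(2*J)) = (13 + J)/(2*J))
(Z(c(-14), -118) - 49989)*(4002 + (-11898 - 7788)) = (113*(-118) - 49989)*(4002 + (-11898 - 7788)) = (-13334 - 49989)*(4002 - 19686) = -63323*(-15684) = 993157932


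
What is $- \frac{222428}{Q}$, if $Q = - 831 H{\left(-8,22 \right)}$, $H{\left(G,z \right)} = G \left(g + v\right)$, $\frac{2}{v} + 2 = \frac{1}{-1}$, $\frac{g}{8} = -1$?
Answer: $\frac{55607}{14404} \approx 3.8605$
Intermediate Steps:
$g = -8$ ($g = 8 \left(-1\right) = -8$)
$v = - \frac{2}{3}$ ($v = \frac{2}{-2 + \frac{1}{-1}} = \frac{2}{-2 - 1} = \frac{2}{-3} = 2 \left(- \frac{1}{3}\right) = - \frac{2}{3} \approx -0.66667$)
$H{\left(G,z \right)} = - \frac{26 G}{3}$ ($H{\left(G,z \right)} = G \left(-8 - \frac{2}{3}\right) = G \left(- \frac{26}{3}\right) = - \frac{26 G}{3}$)
$Q = -57616$ ($Q = - 831 \left(\left(- \frac{26}{3}\right) \left(-8\right)\right) = \left(-831\right) \frac{208}{3} = -57616$)
$- \frac{222428}{Q} = - \frac{222428}{-57616} = \left(-222428\right) \left(- \frac{1}{57616}\right) = \frac{55607}{14404}$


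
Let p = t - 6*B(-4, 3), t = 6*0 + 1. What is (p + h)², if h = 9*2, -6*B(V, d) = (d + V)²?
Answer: 400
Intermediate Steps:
B(V, d) = -(V + d)²/6 (B(V, d) = -(d + V)²/6 = -(V + d)²/6)
h = 18
t = 1 (t = 0 + 1 = 1)
p = 2 (p = 1 - (-1)*(-4 + 3)² = 1 - (-1)*(-1)² = 1 - (-1) = 1 - 6*(-⅙) = 1 + 1 = 2)
(p + h)² = (2 + 18)² = 20² = 400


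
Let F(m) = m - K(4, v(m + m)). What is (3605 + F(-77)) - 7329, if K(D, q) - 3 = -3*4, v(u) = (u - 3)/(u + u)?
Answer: -3792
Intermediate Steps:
v(u) = (-3 + u)/(2*u) (v(u) = (-3 + u)/((2*u)) = (-3 + u)*(1/(2*u)) = (-3 + u)/(2*u))
K(D, q) = -9 (K(D, q) = 3 - 3*4 = 3 - 12 = -9)
F(m) = 9 + m (F(m) = m - 1*(-9) = m + 9 = 9 + m)
(3605 + F(-77)) - 7329 = (3605 + (9 - 77)) - 7329 = (3605 - 68) - 7329 = 3537 - 7329 = -3792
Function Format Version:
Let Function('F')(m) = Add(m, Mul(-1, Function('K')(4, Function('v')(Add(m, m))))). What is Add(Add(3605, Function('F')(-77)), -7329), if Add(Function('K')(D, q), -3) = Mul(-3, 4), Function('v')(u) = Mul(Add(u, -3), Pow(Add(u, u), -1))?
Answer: -3792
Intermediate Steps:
Function('v')(u) = Mul(Rational(1, 2), Pow(u, -1), Add(-3, u)) (Function('v')(u) = Mul(Add(-3, u), Pow(Mul(2, u), -1)) = Mul(Add(-3, u), Mul(Rational(1, 2), Pow(u, -1))) = Mul(Rational(1, 2), Pow(u, -1), Add(-3, u)))
Function('K')(D, q) = -9 (Function('K')(D, q) = Add(3, Mul(-3, 4)) = Add(3, -12) = -9)
Function('F')(m) = Add(9, m) (Function('F')(m) = Add(m, Mul(-1, -9)) = Add(m, 9) = Add(9, m))
Add(Add(3605, Function('F')(-77)), -7329) = Add(Add(3605, Add(9, -77)), -7329) = Add(Add(3605, -68), -7329) = Add(3537, -7329) = -3792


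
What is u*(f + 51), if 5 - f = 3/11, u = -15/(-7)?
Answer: 9195/77 ≈ 119.42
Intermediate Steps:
u = 15/7 (u = -15*(-⅐) = 15/7 ≈ 2.1429)
f = 52/11 (f = 5 - 3/11 = 52/11 ≈ 4.7273)
u*(f + 51) = 15*(52/11 + 51)/7 = (15/7)*(613/11) = 9195/77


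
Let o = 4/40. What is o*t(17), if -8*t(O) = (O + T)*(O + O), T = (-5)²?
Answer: -357/20 ≈ -17.850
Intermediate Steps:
T = 25
t(O) = -O*(25 + O)/4 (t(O) = -(O + 25)*(O + O)/8 = -(25 + O)*2*O/8 = -O*(25 + O)/4)
o = ⅒ (o = 4*(1/40) = ⅒ ≈ 0.10000)
o*t(17) = (-¼*17*(25 + 17))/10 = (-¼*17*42)/10 = (⅒)*(-357/2) = -357/20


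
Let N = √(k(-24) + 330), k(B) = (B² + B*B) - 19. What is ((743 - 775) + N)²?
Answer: (32 - √1463)² ≈ 39.052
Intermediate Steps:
k(B) = -19 + 2*B² (k(B) = (B² + B²) - 19 = 2*B² - 19 = -19 + 2*B²)
N = √1463 (N = √((-19 + 2*(-24)²) + 330) = √((-19 + 2*576) + 330) = √((-19 + 1152) + 330) = √(1133 + 330) = √1463 ≈ 38.249)
((743 - 775) + N)² = ((743 - 775) + √1463)² = (-32 + √1463)²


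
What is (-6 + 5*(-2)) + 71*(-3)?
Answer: -229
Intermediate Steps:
(-6 + 5*(-2)) + 71*(-3) = (-6 - 10) - 213 = -16 - 213 = -229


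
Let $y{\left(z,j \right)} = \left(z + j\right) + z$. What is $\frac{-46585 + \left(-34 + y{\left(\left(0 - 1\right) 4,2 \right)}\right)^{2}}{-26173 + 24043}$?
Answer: $\frac{2999}{142} \approx 21.12$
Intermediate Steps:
$y{\left(z,j \right)} = j + 2 z$ ($y{\left(z,j \right)} = \left(j + z\right) + z = j + 2 z$)
$\frac{-46585 + \left(-34 + y{\left(\left(0 - 1\right) 4,2 \right)}\right)^{2}}{-26173 + 24043} = \frac{-46585 + \left(-34 + \left(2 + 2 \left(0 - 1\right) 4\right)\right)^{2}}{-26173 + 24043} = \frac{-46585 + \left(-34 + \left(2 + 2 \left(\left(-1\right) 4\right)\right)\right)^{2}}{-2130} = \left(-46585 + \left(-34 + \left(2 + 2 \left(-4\right)\right)\right)^{2}\right) \left(- \frac{1}{2130}\right) = \left(-46585 + \left(-34 + \left(2 - 8\right)\right)^{2}\right) \left(- \frac{1}{2130}\right) = \left(-46585 + \left(-34 - 6\right)^{2}\right) \left(- \frac{1}{2130}\right) = \left(-46585 + \left(-40\right)^{2}\right) \left(- \frac{1}{2130}\right) = \left(-46585 + 1600\right) \left(- \frac{1}{2130}\right) = \left(-44985\right) \left(- \frac{1}{2130}\right) = \frac{2999}{142}$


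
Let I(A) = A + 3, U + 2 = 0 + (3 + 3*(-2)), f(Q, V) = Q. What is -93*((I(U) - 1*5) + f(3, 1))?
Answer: 372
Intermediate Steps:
U = -5 (U = -2 + (0 + (3 + 3*(-2))) = -2 + (0 + (3 - 6)) = -2 + (0 - 3) = -2 - 3 = -5)
I(A) = 3 + A
-93*((I(U) - 1*5) + f(3, 1)) = -93*(((3 - 5) - 1*5) + 3) = -93*((-2 - 5) + 3) = -93*(-7 + 3) = -93*(-4) = 372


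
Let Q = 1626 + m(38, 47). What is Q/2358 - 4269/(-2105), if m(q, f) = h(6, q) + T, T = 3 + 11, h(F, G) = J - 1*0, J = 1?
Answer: 4506869/1654530 ≈ 2.7240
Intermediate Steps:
h(F, G) = 1 (h(F, G) = 1 - 1*0 = 1 + 0 = 1)
T = 14
m(q, f) = 15 (m(q, f) = 1 + 14 = 15)
Q = 1641 (Q = 1626 + 15 = 1641)
Q/2358 - 4269/(-2105) = 1641/2358 - 4269/(-2105) = 1641*(1/2358) - 4269*(-1/2105) = 547/786 + 4269/2105 = 4506869/1654530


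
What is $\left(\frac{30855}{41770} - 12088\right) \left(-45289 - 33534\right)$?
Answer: $\frac{7959308573363}{8354} \approx 9.5275 \cdot 10^{8}$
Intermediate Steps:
$\left(\frac{30855}{41770} - 12088\right) \left(-45289 - 33534\right) = \left(30855 \cdot \frac{1}{41770} - 12088\right) \left(-78823\right) = \left(\frac{6171}{8354} - 12088\right) \left(-78823\right) = \left(- \frac{100976981}{8354}\right) \left(-78823\right) = \frac{7959308573363}{8354}$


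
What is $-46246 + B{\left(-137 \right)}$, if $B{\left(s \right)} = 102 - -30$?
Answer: $-46114$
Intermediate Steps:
$B{\left(s \right)} = 132$ ($B{\left(s \right)} = 102 + 30 = 132$)
$-46246 + B{\left(-137 \right)} = -46246 + 132 = -46114$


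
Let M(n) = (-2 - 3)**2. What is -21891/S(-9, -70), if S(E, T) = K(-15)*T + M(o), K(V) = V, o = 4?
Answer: -21891/1075 ≈ -20.364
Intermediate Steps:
M(n) = 25 (M(n) = (-5)**2 = 25)
S(E, T) = 25 - 15*T (S(E, T) = -15*T + 25 = 25 - 15*T)
-21891/S(-9, -70) = -21891/(25 - 15*(-70)) = -21891/(25 + 1050) = -21891/1075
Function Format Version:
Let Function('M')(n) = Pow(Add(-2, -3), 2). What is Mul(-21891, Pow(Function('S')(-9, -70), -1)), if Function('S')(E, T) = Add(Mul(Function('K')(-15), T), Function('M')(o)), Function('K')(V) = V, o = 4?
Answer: Rational(-21891, 1075) ≈ -20.364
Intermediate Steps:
Function('M')(n) = 25 (Function('M')(n) = Pow(-5, 2) = 25)
Function('S')(E, T) = Add(25, Mul(-15, T)) (Function('S')(E, T) = Add(Mul(-15, T), 25) = Add(25, Mul(-15, T)))
Mul(-21891, Pow(Function('S')(-9, -70), -1)) = Mul(-21891, Pow(Add(25, Mul(-15, -70)), -1)) = Mul(-21891, Pow(Add(25, 1050), -1)) = Mul(-21891, Pow(1075, -1)) = Mul(-21891, Rational(1, 1075)) = Rational(-21891, 1075)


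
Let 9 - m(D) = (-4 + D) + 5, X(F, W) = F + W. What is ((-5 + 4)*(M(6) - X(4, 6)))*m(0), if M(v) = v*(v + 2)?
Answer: -304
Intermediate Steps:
M(v) = v*(2 + v)
m(D) = 8 - D (m(D) = 9 - ((-4 + D) + 5) = 9 - (1 + D) = 9 + (-1 - D) = 8 - D)
((-5 + 4)*(M(6) - X(4, 6)))*m(0) = ((-5 + 4)*(6*(2 + 6) - (4 + 6)))*(8 - 1*0) = (-(6*8 - 1*10))*(8 + 0) = -(48 - 10)*8 = -1*38*8 = -38*8 = -304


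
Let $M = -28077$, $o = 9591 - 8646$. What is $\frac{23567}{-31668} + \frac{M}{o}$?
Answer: $- \frac{14466877}{475020} \approx -30.455$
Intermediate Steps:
$o = 945$
$\frac{23567}{-31668} + \frac{M}{o} = \frac{23567}{-31668} - \frac{28077}{945} = 23567 \left(- \frac{1}{31668}\right) - \frac{1337}{45} = - \frac{23567}{31668} - \frac{1337}{45} = - \frac{14466877}{475020}$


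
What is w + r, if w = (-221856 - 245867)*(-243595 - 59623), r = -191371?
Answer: 141821841243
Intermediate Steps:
w = 141822032614 (w = -467723*(-303218) = 141822032614)
w + r = 141822032614 - 191371 = 141821841243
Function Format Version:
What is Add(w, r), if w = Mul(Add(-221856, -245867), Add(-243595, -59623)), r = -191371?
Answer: 141821841243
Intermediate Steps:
w = 141822032614 (w = Mul(-467723, -303218) = 141822032614)
Add(w, r) = Add(141822032614, -191371) = 141821841243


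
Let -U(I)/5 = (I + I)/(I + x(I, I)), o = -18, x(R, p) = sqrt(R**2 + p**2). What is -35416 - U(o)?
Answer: -35426 - 10*sqrt(2) ≈ -35440.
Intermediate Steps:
U(I) = -10*I/(I + sqrt(2)*sqrt(I**2)) (U(I) = -5*(I + I)/(I + sqrt(I**2 + I**2)) = -5*2*I/(I + sqrt(2*I**2)) = -5*2*I/(I + sqrt(2)*sqrt(I**2)) = -10*I/(I + sqrt(2)*sqrt(I**2)))
-35416 - U(o) = -35416 - (-10)*(-18)/(-18 + sqrt(2)*sqrt((-18)**2)) = -35416 - (-10)*(-18)/(-18 + sqrt(2)*sqrt(324)) = -35416 - (-10)*(-18)/(-18 + sqrt(2)*18) = -35416 - (-10)*(-18)/(-18 + 18*sqrt(2)) = -35416 - 180/(-18 + 18*sqrt(2))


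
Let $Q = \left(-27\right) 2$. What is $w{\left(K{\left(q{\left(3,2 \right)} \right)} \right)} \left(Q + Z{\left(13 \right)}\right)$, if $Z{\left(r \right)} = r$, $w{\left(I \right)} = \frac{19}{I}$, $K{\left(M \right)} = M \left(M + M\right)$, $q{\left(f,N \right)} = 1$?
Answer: $- \frac{779}{2} \approx -389.5$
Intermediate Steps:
$K{\left(M \right)} = 2 M^{2}$ ($K{\left(M \right)} = M 2 M = 2 M^{2}$)
$Q = -54$
$w{\left(K{\left(q{\left(3,2 \right)} \right)} \right)} \left(Q + Z{\left(13 \right)}\right) = \frac{19}{2 \cdot 1^{2}} \left(-54 + 13\right) = \frac{19}{2 \cdot 1} \left(-41\right) = \frac{19}{2} \left(-41\right) = - \frac{779}{2}$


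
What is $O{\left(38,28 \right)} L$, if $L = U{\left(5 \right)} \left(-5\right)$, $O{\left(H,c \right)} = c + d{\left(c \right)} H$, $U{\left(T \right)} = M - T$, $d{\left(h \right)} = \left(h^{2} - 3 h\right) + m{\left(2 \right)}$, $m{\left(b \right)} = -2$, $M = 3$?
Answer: $265520$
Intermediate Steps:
$d{\left(h \right)} = -2 + h^{2} - 3 h$ ($d{\left(h \right)} = \left(h^{2} - 3 h\right) - 2 = -2 + h^{2} - 3 h$)
$U{\left(T \right)} = 3 - T$
$O{\left(H,c \right)} = c + H \left(-2 + c^{2} - 3 c\right)$ ($O{\left(H,c \right)} = c + \left(-2 + c^{2} - 3 c\right) H = c + H \left(-2 + c^{2} - 3 c\right)$)
$L = 10$ ($L = \left(3 - 5\right) \left(-5\right) = \left(-2\right) \left(-5\right) = 10$)
$O{\left(38,28 \right)} L = \left(28 - 38 \left(2 - 28^{2} + 3 \cdot 28\right)\right) 10 = \left(28 - 38 \left(2 - 784 + 84\right)\right) 10 = \left(28 - 38 \left(-698\right)\right) 10 = \left(28 + 26524\right) 10 = 26552 \cdot 10 = 265520$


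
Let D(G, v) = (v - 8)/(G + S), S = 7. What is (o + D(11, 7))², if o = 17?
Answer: 93025/324 ≈ 287.11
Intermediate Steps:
D(G, v) = (-8 + v)/(7 + G) (D(G, v) = (v - 8)/(G + 7) = (-8 + v)/(7 + G))
(o + D(11, 7))² = (17 + (-8 + 7)/(7 + 11))² = (17 - 1/18)² = (305/18)² = 93025/324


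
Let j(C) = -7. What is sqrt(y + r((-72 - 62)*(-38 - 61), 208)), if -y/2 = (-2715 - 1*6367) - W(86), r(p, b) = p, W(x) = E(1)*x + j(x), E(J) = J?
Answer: 2*sqrt(7897) ≈ 177.73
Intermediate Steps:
W(x) = -7 + x (W(x) = 1*x - 7 = x - 7 = -7 + x)
y = 18322 (y = -2*((-2715 - 1*6367) - (-7 + 86)) = -2*((-2715 - 6367) - 1*79) = -2*(-9082 - 79) = -2*(-9161) = 18322)
sqrt(y + r((-72 - 62)*(-38 - 61), 208)) = sqrt(18322 + (-72 - 62)*(-38 - 61)) = sqrt(18322 - 134*(-99)) = sqrt(18322 + 13266) = sqrt(31588) = 2*sqrt(7897)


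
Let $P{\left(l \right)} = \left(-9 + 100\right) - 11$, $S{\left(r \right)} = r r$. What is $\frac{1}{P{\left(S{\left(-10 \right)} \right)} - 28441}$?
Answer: $- \frac{1}{28361} \approx -3.526 \cdot 10^{-5}$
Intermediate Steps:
$S{\left(r \right)} = r^{2}$
$P{\left(l \right)} = 80$ ($P{\left(l \right)} = 91 - 11 = 80$)
$\frac{1}{P{\left(S{\left(-10 \right)} \right)} - 28441} = \frac{1}{80 - 28441} = \frac{1}{-28361} = - \frac{1}{28361}$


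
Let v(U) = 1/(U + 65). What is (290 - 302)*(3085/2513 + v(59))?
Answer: -1155159/77903 ≈ -14.828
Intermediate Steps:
v(U) = 1/(65 + U)
(290 - 302)*(3085/2513 + v(59)) = (290 - 302)*(3085/2513 + 1/(65 + 59)) = -12*(3085*(1/2513) + 1/124) = -12*(3085/2513 + 1/124) = -12*385053/311612 = -1155159/77903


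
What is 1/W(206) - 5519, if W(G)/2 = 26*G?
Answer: -59119527/10712 ≈ -5519.0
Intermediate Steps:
W(G) = 52*G (W(G) = 2*(26*G) = 52*G)
1/W(206) - 5519 = 1/(52*206) - 5519 = 1/10712 - 5519 = -59119527/10712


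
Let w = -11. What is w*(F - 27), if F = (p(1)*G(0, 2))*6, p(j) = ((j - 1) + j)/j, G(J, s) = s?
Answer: 165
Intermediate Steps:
p(j) = (-1 + 2*j)/j (p(j) = ((-1 + j) + j)/j = (-1 + 2*j)/j)
F = 12 (F = ((2 - 1/1)*2)*6 = ((2 - 1*1)*2)*6 = ((2 - 1)*2)*6 = (1*2)*6 = 2*6 = 12)
w*(F - 27) = -11*(12 - 27) = -11*(-15) = 165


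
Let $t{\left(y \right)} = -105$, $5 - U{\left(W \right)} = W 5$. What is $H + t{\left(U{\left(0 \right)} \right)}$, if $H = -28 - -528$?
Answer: $395$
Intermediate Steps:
$U{\left(W \right)} = 5 - 5 W$ ($U{\left(W \right)} = 5 - W 5 = 5 - 5 W$)
$H = 500$ ($H = -28 + 528 = 500$)
$H + t{\left(U{\left(0 \right)} \right)} = 500 - 105 = 395$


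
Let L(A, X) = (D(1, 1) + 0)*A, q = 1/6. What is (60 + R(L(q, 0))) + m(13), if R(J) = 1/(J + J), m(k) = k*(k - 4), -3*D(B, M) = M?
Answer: 168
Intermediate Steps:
D(B, M) = -M/3
q = ⅙ ≈ 0.16667
m(k) = k*(-4 + k)
L(A, X) = -A/3 (L(A, X) = (-⅓*1 + 0)*A = (-⅓ + 0)*A = -A/3)
R(J) = 1/(2*J)
(60 + R(L(q, 0))) + m(13) = (60 + 1/(2*((-⅓*⅙)))) + 13*(-4 + 13) = (60 + 1/(2*(-1/18))) + 13*9 = (60 + (½)*(-18)) + 117 = (60 - 9) + 117 = 51 + 117 = 168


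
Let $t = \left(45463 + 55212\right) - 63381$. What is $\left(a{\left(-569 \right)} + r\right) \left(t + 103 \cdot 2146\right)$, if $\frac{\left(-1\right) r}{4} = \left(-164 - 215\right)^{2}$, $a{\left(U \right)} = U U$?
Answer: $-64790440596$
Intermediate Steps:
$a{\left(U \right)} = U^{2}$
$t = 37294$ ($t = 100675 - 63381 = 37294$)
$r = -574564$ ($r = - 4 \left(-164 - 215\right)^{2} = - 4 \left(-379\right)^{2} = \left(-4\right) 143641 = -574564$)
$\left(a{\left(-569 \right)} + r\right) \left(t + 103 \cdot 2146\right) = \left(\left(-569\right)^{2} - 574564\right) \left(37294 + 103 \cdot 2146\right) = \left(323761 - 574564\right) \left(37294 + 221038\right) = \left(-250803\right) 258332 = -64790440596$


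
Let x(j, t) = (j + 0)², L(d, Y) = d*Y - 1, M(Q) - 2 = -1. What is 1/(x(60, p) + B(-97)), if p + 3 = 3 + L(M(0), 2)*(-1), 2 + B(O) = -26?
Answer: 1/3572 ≈ 0.00027996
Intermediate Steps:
M(Q) = 1 (M(Q) = 2 - 1 = 1)
B(O) = -28 (B(O) = -2 - 26 = -28)
L(d, Y) = -1 + Y*d (L(d, Y) = Y*d - 1 = -1 + Y*d)
p = -1 (p = -3 + (3 + (-1 + 2*1)*(-1)) = -3 + (3 + (-1 + 2)*(-1)) = -3 + (3 + 1*(-1)) = -3 + (3 - 1) = -3 + 2 = -1)
x(j, t) = j²
1/(x(60, p) + B(-97)) = 1/(60² - 28) = 1/(3600 - 28) = 1/3572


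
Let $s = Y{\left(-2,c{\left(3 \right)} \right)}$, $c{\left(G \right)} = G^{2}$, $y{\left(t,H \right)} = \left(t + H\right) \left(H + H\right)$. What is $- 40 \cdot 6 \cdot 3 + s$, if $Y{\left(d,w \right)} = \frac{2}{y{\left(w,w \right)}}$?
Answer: $- \frac{116639}{162} \approx -719.99$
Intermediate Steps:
$y{\left(t,H \right)} = 2 H \left(H + t\right)$ ($y{\left(t,H \right)} = \left(H + t\right) 2 H = 2 H \left(H + t\right)$)
$Y{\left(d,w \right)} = \frac{1}{2 w^{2}}$ ($Y{\left(d,w \right)} = \frac{2}{2 w \left(w + w\right)} = \frac{2}{2 w 2 w} = \frac{2}{4 w^{2}} = 2 \frac{1}{4 w^{2}} = \frac{1}{2 w^{2}}$)
$s = \frac{1}{162}$ ($s = \frac{1}{2 \cdot 81} = \frac{1}{2} \cdot \frac{1}{81} = \frac{1}{162} \approx 0.0061728$)
$- 40 \cdot 6 \cdot 3 + s = - 40 \cdot 6 \cdot 3 + \frac{1}{162} = \left(-40\right) 18 + \frac{1}{162} = -720 + \frac{1}{162} = - \frac{116639}{162}$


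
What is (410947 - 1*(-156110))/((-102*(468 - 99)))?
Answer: -189019/12546 ≈ -15.066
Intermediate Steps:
(410947 - 1*(-156110))/((-102*(468 - 99))) = (410947 + 156110)/((-102*369)) = 567057/(-37638) = 567057*(-1/37638) = -189019/12546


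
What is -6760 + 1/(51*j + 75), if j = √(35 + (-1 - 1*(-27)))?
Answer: -344841145/51012 + 17*√61/51012 ≈ -6760.0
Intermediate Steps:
j = √61 (j = √(35 + (-1 + 27)) = √(35 + 26) = √61 ≈ 7.8102)
-6760 + 1/(51*j + 75) = -6760 + 1/(51*√61 + 75) = -6760 + 1/(75 + 51*√61)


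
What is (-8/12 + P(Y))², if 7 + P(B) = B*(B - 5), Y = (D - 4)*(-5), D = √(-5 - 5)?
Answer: -2740121/9 - 44450*I*√10/3 ≈ -3.0446e+5 - 46854.0*I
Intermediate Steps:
D = I*√10 (D = √(-10) = I*√10 ≈ 3.1623*I)
Y = 20 - 5*I*√10 (Y = (I*√10 - 4)*(-5) = (-4 + I*√10)*(-5) = 20 - 5*I*√10 ≈ 20.0 - 15.811*I)
P(B) = -7 + B*(-5 + B) (P(B) = -7 + B*(B - 5) = -7 + B*(-5 + B))
(-8/12 + P(Y))² = (-8/12 + (-7 + (20 - 5*I*√10)² - 5*(20 - 5*I*√10)))² = (-8*1/12 + (-7 + (20 - 5*I*√10)² + (-100 + 25*I*√10)))² = (-⅔ + (-107 + (20 - 5*I*√10)² + 25*I*√10))² = (-323/3 + (20 - 5*I*√10)² + 25*I*√10)²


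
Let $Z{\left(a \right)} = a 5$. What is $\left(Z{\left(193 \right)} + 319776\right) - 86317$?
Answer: $234424$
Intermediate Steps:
$Z{\left(a \right)} = 5 a$
$\left(Z{\left(193 \right)} + 319776\right) - 86317 = \left(5 \cdot 193 + 319776\right) - 86317 = \left(965 + 319776\right) - 86317 = 320741 - 86317 = 234424$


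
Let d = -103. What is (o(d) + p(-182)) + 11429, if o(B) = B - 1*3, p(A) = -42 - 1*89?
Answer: 11192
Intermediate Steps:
p(A) = -131 (p(A) = -42 - 89 = -131)
o(B) = -3 + B (o(B) = B - 3 = -3 + B)
(o(d) + p(-182)) + 11429 = ((-3 - 103) - 131) + 11429 = (-106 - 131) + 11429 = -237 + 11429 = 11192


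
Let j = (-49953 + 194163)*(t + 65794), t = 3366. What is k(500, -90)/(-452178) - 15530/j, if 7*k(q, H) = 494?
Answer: -11847849259/75163767358680 ≈ -0.00015763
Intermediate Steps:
j = 9973563600 (j = (-49953 + 194163)*(3366 + 65794) = 144210*69160 = 9973563600)
k(q, H) = 494/7 (k(q, H) = (⅐)*494 = 494/7)
k(500, -90)/(-452178) - 15530/j = (494/7)/(-452178) - 15530/9973563600 = (494/7)*(-1/452178) - 15530*1/9973563600 = -247/1582623 - 1553/997356360 = -11847849259/75163767358680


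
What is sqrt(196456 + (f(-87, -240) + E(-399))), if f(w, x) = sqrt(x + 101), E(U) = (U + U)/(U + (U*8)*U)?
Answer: sqrt(2000409480954 + 10182481*I*sqrt(139))/3191 ≈ 443.23 + 0.0133*I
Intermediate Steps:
E(U) = 2*U/(U + 8*U**2) (E(U) = (2*U)/(U + (8*U)*U) = (2*U)/(U + 8*U**2) = 2*U/(U + 8*U**2))
f(w, x) = sqrt(101 + x)
sqrt(196456 + (f(-87, -240) + E(-399))) = sqrt(196456 + (sqrt(101 - 240) + 2/(1 + 8*(-399)))) = sqrt(196456 + (sqrt(-139) + 2/(1 - 3192))) = sqrt(196456 + (I*sqrt(139) + 2/(-3191))) = sqrt(196456 + (I*sqrt(139) + 2*(-1/3191))) = sqrt(196456 + (I*sqrt(139) - 2/3191)) = sqrt(196456 + (-2/3191 + I*sqrt(139))) = sqrt(626891094/3191 + I*sqrt(139))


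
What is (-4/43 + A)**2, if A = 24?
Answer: 1056784/1849 ≈ 571.54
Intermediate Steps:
(-4/43 + A)**2 = (-4/43 + 24)**2 = (1028/43)**2 = 1056784/1849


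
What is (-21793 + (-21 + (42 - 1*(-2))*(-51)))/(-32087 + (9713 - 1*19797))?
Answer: 24058/42171 ≈ 0.57049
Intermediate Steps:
(-21793 + (-21 + (42 - 1*(-2))*(-51)))/(-32087 + (9713 - 1*19797)) = (-21793 + (-21 + (42 + 2)*(-51)))/(-32087 + (9713 - 19797)) = (-21793 + (-21 + 44*(-51)))/(-32087 - 10084) = (-21793 + (-21 - 2244))/(-42171) = (-21793 - 2265)*(-1/42171) = -24058*(-1/42171) = 24058/42171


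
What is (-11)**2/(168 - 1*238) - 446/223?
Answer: -261/70 ≈ -3.7286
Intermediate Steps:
(-11)**2/(168 - 1*238) - 446/223 = 121/(168 - 238) - 446*1/223 = 121/(-70) - 2 = 121*(-1/70) - 2 = -121/70 - 2 = -261/70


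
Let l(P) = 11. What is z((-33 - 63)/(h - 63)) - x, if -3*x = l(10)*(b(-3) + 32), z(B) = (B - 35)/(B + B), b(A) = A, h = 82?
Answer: 7059/64 ≈ 110.30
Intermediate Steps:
z(B) = (-35 + B)/(2*B) (z(B) = (-35 + B)/((2*B)) = (-35 + B)*(1/(2*B)) = (-35 + B)/(2*B))
x = -319/3 (x = -11*(-3 + 32)/3 = -11*29/3 = -⅓*319 = -319/3 ≈ -106.33)
z((-33 - 63)/(h - 63)) - x = (-35 + (-33 - 63)/(82 - 63))/(2*(((-33 - 63)/(82 - 63)))) - 1*(-319/3) = (-35 - 96/19)/(2*((-96/19))) + 319/3 = (-35 - 96*1/19)/(2*((-96*1/19))) + 319/3 = (-35 - 96/19)/(2*(-96/19)) + 319/3 = (½)*(-19/96)*(-761/19) + 319/3 = 761/192 + 319/3 = 7059/64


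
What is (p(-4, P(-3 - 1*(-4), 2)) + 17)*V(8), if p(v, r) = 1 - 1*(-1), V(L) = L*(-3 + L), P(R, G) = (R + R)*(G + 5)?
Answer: 760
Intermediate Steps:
P(R, G) = 2*R*(5 + G) (P(R, G) = (2*R)*(5 + G) = 2*R*(5 + G))
p(v, r) = 2 (p(v, r) = 1 + 1 = 2)
(p(-4, P(-3 - 1*(-4), 2)) + 17)*V(8) = (2 + 17)*(8*(-3 + 8)) = 19*(8*5) = 19*40 = 760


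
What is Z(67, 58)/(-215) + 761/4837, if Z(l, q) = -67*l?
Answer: 21876908/1039955 ≈ 21.036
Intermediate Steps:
Z(67, 58)/(-215) + 761/4837 = -67*67/(-215) + 761/4837 = -4489*(-1/215) + 761*(1/4837) = 4489/215 + 761/4837 = 21876908/1039955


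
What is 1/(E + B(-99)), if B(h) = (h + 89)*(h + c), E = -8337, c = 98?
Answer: -1/8327 ≈ -0.00012009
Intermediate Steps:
B(h) = (89 + h)*(98 + h) (B(h) = (h + 89)*(h + 98) = (89 + h)*(98 + h))
1/(E + B(-99)) = 1/(-8337 + (8722 + (-99)² + 187*(-99))) = 1/(-8337 + (8722 + 9801 - 18513)) = 1/(-8337 + 10) = 1/(-8327) = -1/8327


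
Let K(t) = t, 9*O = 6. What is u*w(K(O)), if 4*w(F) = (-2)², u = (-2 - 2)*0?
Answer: 0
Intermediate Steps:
O = ⅔ (O = (⅑)*6 = ⅔ ≈ 0.66667)
u = 0 (u = -4*0 = 0)
w(F) = 1 (w(F) = (¼)*(-2)² = (¼)*4 = 1)
u*w(K(O)) = 0*1 = 0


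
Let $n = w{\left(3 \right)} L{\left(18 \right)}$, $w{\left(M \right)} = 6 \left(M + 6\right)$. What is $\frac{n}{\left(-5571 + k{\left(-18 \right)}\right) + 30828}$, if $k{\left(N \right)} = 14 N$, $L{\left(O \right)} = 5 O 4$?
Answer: $\frac{1296}{1667} \approx 0.77744$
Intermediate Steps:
$L{\left(O \right)} = 20 O$
$w{\left(M \right)} = 36 + 6 M$ ($w{\left(M \right)} = 6 \left(6 + M\right) = 36 + 6 M$)
$n = 19440$ ($n = \left(36 + 6 \cdot 3\right) 20 \cdot 18 = \left(36 + 18\right) 360 = 54 \cdot 360 = 19440$)
$\frac{n}{\left(-5571 + k{\left(-18 \right)}\right) + 30828} = \frac{19440}{\left(-5571 + 14 \left(-18\right)\right) + 30828} = \frac{19440}{\left(-5571 - 252\right) + 30828} = \frac{19440}{-5823 + 30828} = \frac{19440}{25005} = 19440 \cdot \frac{1}{25005} = \frac{1296}{1667}$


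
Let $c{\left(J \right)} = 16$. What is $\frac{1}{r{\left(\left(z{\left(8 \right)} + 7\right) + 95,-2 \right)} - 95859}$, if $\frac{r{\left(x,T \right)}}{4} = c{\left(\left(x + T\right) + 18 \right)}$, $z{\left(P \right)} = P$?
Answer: $- \frac{1}{95795} \approx -1.0439 \cdot 10^{-5}$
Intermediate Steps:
$r{\left(x,T \right)} = 64$ ($r{\left(x,T \right)} = 4 \cdot 16 = 64$)
$\frac{1}{r{\left(\left(z{\left(8 \right)} + 7\right) + 95,-2 \right)} - 95859} = \frac{1}{64 - 95859} = \frac{1}{-95795} = - \frac{1}{95795}$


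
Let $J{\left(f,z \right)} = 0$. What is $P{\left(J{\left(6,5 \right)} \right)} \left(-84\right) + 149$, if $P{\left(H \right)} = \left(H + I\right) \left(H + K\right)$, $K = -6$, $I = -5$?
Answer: $-2371$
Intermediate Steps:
$P{\left(H \right)} = \left(-6 + H\right) \left(-5 + H\right)$ ($P{\left(H \right)} = \left(H - 5\right) \left(H - 6\right) = \left(-5 + H\right) \left(-6 + H\right) = \left(-6 + H\right) \left(-5 + H\right)$)
$P{\left(J{\left(6,5 \right)} \right)} \left(-84\right) + 149 = \left(30 + 0^{2} - 0\right) \left(-84\right) + 149 = \left(30 + 0 + 0\right) \left(-84\right) + 149 = 30 \left(-84\right) + 149 = -2520 + 149 = -2371$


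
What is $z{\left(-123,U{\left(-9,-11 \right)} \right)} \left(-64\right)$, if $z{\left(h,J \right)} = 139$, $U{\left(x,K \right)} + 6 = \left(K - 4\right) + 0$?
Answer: $-8896$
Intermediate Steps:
$U{\left(x,K \right)} = -10 + K$ ($U{\left(x,K \right)} = -6 + \left(\left(K - 4\right) + 0\right) = -6 + \left(\left(-4 + K\right) + 0\right) = -6 + \left(-4 + K\right) = -10 + K$)
$z{\left(-123,U{\left(-9,-11 \right)} \right)} \left(-64\right) = 139 \left(-64\right) = -8896$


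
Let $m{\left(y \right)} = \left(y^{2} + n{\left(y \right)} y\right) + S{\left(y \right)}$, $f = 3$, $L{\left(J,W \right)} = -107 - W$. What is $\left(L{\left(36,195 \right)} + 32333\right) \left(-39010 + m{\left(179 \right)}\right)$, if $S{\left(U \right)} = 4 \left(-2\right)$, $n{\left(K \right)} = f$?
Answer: $-206279640$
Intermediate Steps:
$n{\left(K \right)} = 3$
$S{\left(U \right)} = -8$
$m{\left(y \right)} = -8 + y^{2} + 3 y$ ($m{\left(y \right)} = \left(y^{2} + 3 y\right) - 8 = -8 + y^{2} + 3 y$)
$\left(L{\left(36,195 \right)} + 32333\right) \left(-39010 + m{\left(179 \right)}\right) = \left(\left(-107 - 195\right) + 32333\right) \left(-39010 + \left(-8 + 179^{2} + 3 \cdot 179\right)\right) = \left(\left(-107 - 195\right) + 32333\right) \left(-39010 + \left(-8 + 32041 + 537\right)\right) = \left(-302 + 32333\right) \left(-39010 + 32570\right) = 32031 \left(-6440\right) = -206279640$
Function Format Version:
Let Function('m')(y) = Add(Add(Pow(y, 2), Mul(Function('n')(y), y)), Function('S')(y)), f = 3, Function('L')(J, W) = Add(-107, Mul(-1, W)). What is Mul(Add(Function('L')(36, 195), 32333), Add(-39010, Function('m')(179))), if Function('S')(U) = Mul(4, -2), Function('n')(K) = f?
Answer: -206279640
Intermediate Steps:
Function('n')(K) = 3
Function('S')(U) = -8
Function('m')(y) = Add(-8, Pow(y, 2), Mul(3, y)) (Function('m')(y) = Add(Add(Pow(y, 2), Mul(3, y)), -8) = Add(-8, Pow(y, 2), Mul(3, y)))
Mul(Add(Function('L')(36, 195), 32333), Add(-39010, Function('m')(179))) = Mul(Add(Add(-107, Mul(-1, 195)), 32333), Add(-39010, Add(-8, Pow(179, 2), Mul(3, 179)))) = Mul(Add(Add(-107, -195), 32333), Add(-39010, Add(-8, 32041, 537))) = Mul(Add(-302, 32333), Add(-39010, 32570)) = Mul(32031, -6440) = -206279640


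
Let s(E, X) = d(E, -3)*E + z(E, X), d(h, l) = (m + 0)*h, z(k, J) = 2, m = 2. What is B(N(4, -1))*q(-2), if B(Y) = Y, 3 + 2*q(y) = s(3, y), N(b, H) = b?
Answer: 34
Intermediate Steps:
d(h, l) = 2*h (d(h, l) = (2 + 0)*h = 2*h)
s(E, X) = 2 + 2*E² (s(E, X) = (2*E)*E + 2 = 2*E² + 2 = 2 + 2*E²)
q(y) = 17/2 (q(y) = -3/2 + (2 + 2*3²)/2 = -3/2 + (2 + 2*9)/2 = -3/2 + (2 + 18)/2 = -3/2 + (½)*20 = -3/2 + 10 = 17/2)
B(N(4, -1))*q(-2) = 4*(17/2) = 34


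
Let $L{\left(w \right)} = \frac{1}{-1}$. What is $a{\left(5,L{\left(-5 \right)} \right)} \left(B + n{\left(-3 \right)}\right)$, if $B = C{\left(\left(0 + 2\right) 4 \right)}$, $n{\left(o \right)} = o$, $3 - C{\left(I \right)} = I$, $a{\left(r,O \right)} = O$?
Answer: $8$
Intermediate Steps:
$L{\left(w \right)} = -1$
$C{\left(I \right)} = 3 - I$
$B = -5$ ($B = 3 - \left(0 + 2\right) 4 = 3 - 2 \cdot 4 = 3 - 8 = -5$)
$a{\left(5,L{\left(-5 \right)} \right)} \left(B + n{\left(-3 \right)}\right) = - (-5 - 3) = \left(-1\right) \left(-8\right) = 8$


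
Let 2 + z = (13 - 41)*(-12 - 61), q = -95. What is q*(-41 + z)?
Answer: -190095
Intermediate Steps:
z = 2042 (z = -2 + (13 - 41)*(-12 - 61) = -2 - 28*(-73) = -2 + 2044 = 2042)
q*(-41 + z) = -95*(-41 + 2042) = -95*2001 = -190095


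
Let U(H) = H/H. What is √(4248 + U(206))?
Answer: √4249 ≈ 65.184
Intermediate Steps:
U(H) = 1
√(4248 + U(206)) = √(4248 + 1) = √4249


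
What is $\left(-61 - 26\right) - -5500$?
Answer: $5413$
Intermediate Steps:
$\left(-61 - 26\right) - -5500 = -87 + 5500 = 5413$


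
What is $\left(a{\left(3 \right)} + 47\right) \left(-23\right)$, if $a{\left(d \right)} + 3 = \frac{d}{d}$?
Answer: $-1035$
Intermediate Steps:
$a{\left(d \right)} = -2$ ($a{\left(d \right)} = -3 + \frac{d}{d} = -3 + 1 = -2$)
$\left(a{\left(3 \right)} + 47\right) \left(-23\right) = \left(-2 + 47\right) \left(-23\right) = 45 \left(-23\right) = -1035$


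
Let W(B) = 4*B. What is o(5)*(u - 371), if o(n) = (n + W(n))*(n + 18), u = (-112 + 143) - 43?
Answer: -220225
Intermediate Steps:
u = -12 (u = 31 - 43 = -12)
o(n) = 5*n*(18 + n) (o(n) = (n + 4*n)*(n + 18) = (5*n)*(18 + n) = 5*n*(18 + n))
o(5)*(u - 371) = (5*5*(18 + 5))*(-12 - 371) = (5*5*23)*(-383) = 575*(-383) = -220225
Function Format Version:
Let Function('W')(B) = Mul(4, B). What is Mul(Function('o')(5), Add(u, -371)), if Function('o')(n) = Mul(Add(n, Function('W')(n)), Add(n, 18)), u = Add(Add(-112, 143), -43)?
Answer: -220225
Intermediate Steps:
u = -12 (u = Add(31, -43) = -12)
Function('o')(n) = Mul(5, n, Add(18, n)) (Function('o')(n) = Mul(Add(n, Mul(4, n)), Add(n, 18)) = Mul(Mul(5, n), Add(18, n)) = Mul(5, n, Add(18, n)))
Mul(Function('o')(5), Add(u, -371)) = Mul(Mul(5, 5, Add(18, 5)), Add(-12, -371)) = Mul(Mul(5, 5, 23), -383) = Mul(575, -383) = -220225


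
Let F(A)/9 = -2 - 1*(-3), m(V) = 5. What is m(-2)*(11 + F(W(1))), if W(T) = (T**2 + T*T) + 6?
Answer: 100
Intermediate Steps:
W(T) = 6 + 2*T**2 (W(T) = (T**2 + T**2) + 6 = 2*T**2 + 6 = 6 + 2*T**2)
F(A) = 9 (F(A) = 9*(-2 - 1*(-3)) = 9*(-2 + 3) = 9*1 = 9)
m(-2)*(11 + F(W(1))) = 5*(11 + 9) = 5*20 = 100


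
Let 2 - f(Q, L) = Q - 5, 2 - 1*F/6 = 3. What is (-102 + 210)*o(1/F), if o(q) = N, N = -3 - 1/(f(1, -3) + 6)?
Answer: -333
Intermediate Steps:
F = -6 (F = 12 - 6*3 = 12 - 18 = -6)
f(Q, L) = 7 - Q (f(Q, L) = 2 - (Q - 5) = 2 - (-5 + Q) = 2 + (5 - Q) = 7 - Q)
N = -37/12 (N = -3 - 1/((7 - 1*1) + 6) = -3 - 1/((7 - 1) + 6) = -3 - 1/(6 + 6) = -3 - 1/12 = -37/12 ≈ -3.0833)
o(q) = -37/12
(-102 + 210)*o(1/F) = (-102 + 210)*(-37/12) = 108*(-37/12) = -333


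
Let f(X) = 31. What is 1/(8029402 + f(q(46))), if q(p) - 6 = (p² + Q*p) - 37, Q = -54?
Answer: 1/8029433 ≈ 1.2454e-7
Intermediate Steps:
q(p) = -31 + p² - 54*p (q(p) = 6 + ((p² - 54*p) - 37) = 6 + (-37 + p² - 54*p) = -31 + p² - 54*p)
1/(8029402 + f(q(46))) = 1/(8029402 + 31) = 1/8029433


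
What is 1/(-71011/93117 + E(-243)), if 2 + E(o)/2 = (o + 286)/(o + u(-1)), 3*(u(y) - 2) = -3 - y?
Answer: -67509825/345546461 ≈ -0.19537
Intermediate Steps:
u(y) = 1 - y/3 (u(y) = 2 + (-3 - y)/3 = 2 + (-1 - y/3) = 1 - y/3)
E(o) = -4 + 2*(286 + o)/(4/3 + o) (E(o) = -4 + 2*((o + 286)/(o + (1 - 1/3*(-1)))) = -4 + 2*((286 + o)/(o + (1 + 1/3))) = -4 + 2*((286 + o)/(o + 4/3)) = -4 + 2*((286 + o)/(4/3 + o)) = -4 + 2*(286 + o)/(4/3 + o))
1/(-71011/93117 + E(-243)) = 1/(-71011/93117 + 2*(850 - 3*(-243))/(4 + 3*(-243))) = 1/(-71011*1/93117 + 2*(850 + 729)/(4 - 729)) = 1/(-71011/93117 + 2*1579/(-725)) = 1/(-71011/93117 + 2*(-1/725)*1579) = 1/(-71011/93117 - 3158/725) = 1/(-345546461/67509825) = -67509825/345546461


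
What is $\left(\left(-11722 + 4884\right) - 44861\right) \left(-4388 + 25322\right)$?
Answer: $-1082266866$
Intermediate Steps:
$\left(\left(-11722 + 4884\right) - 44861\right) \left(-4388 + 25322\right) = \left(-6838 - 44861\right) 20934 = \left(-51699\right) 20934 = -1082266866$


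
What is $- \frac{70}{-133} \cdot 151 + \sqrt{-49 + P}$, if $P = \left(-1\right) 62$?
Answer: $\frac{1510}{19} + i \sqrt{111} \approx 79.474 + 10.536 i$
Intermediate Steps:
$P = -62$
$- \frac{70}{-133} \cdot 151 + \sqrt{-49 + P} = - \frac{70}{-133} \cdot 151 + \sqrt{-49 - 62} = \left(-70\right) \left(- \frac{1}{133}\right) 151 + \sqrt{-111} = \frac{10}{19} \cdot 151 + i \sqrt{111} = \frac{1510}{19} + i \sqrt{111}$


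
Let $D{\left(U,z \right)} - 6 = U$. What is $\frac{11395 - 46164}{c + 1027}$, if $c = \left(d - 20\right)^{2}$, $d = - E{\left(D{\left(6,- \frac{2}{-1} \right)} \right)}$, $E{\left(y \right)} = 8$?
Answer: $- \frac{34769}{1811} \approx -19.199$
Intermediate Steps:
$D{\left(U,z \right)} = 6 + U$
$d = -8$ ($d = \left(-1\right) 8 = -8$)
$c = 784$ ($c = \left(-8 - 20\right)^{2} = \left(-28\right)^{2} = 784$)
$\frac{11395 - 46164}{c + 1027} = \frac{11395 - 46164}{784 + 1027} = - \frac{34769}{1811}$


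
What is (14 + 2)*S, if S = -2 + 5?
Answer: 48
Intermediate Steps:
S = 3
(14 + 2)*S = (14 + 2)*3 = 16*3 = 48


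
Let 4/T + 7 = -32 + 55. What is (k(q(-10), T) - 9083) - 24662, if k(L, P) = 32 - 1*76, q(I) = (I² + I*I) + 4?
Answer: -33789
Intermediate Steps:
T = ¼ (T = 4/(-7 + (-32 + 55)) = 4/(-7 + 23) = 4/16 = 4*(1/16) = ¼ ≈ 0.25000)
q(I) = 4 + 2*I² (q(I) = (I² + I²) + 4 = 2*I² + 4 = 4 + 2*I²)
k(L, P) = -44 (k(L, P) = 32 - 76 = -44)
(k(q(-10), T) - 9083) - 24662 = (-44 - 9083) - 24662 = -9127 - 24662 = -33789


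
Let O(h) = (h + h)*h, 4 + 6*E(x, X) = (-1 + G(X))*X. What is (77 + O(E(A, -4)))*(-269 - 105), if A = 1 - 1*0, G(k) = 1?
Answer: -262174/9 ≈ -29130.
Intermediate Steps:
A = 1 (A = 1 + 0 = 1)
E(x, X) = -⅔ (E(x, X) = -⅔ + ((-1 + 1)*X)/6 = -⅔ + (0*X)/6 = -⅔ + (⅙)*0 = -⅔ + 0 = -⅔)
O(h) = 2*h² (O(h) = (2*h)*h = 2*h²)
(77 + O(E(A, -4)))*(-269 - 105) = (77 + 2*(-⅔)²)*(-269 - 105) = (77 + 2*(4/9))*(-374) = (77 + 8/9)*(-374) = (701/9)*(-374) = -262174/9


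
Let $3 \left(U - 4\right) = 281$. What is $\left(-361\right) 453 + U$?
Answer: $- \frac{490306}{3} \approx -1.6344 \cdot 10^{5}$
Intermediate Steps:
$U = \frac{293}{3}$ ($U = 4 + \frac{1}{3} \cdot 281 = 4 + \frac{281}{3} = \frac{293}{3} \approx 97.667$)
$\left(-361\right) 453 + U = \left(-361\right) 453 + \frac{293}{3} = -163533 + \frac{293}{3} = - \frac{490306}{3}$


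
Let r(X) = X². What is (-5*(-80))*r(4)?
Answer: 6400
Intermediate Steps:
(-5*(-80))*r(4) = -5*(-80)*4² = 400*16 = 6400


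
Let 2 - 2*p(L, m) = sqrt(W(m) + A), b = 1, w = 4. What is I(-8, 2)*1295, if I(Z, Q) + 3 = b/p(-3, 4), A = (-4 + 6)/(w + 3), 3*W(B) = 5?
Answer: -58275/43 + 2590*sqrt(861)/43 ≈ 412.16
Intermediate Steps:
W(B) = 5/3 (W(B) = (1/3)*5 = 5/3)
A = 2/7 (A = (-4 + 6)/(4 + 3) = 2/7 ≈ 0.28571)
p(L, m) = 1 - sqrt(861)/42 (p(L, m) = 1 - sqrt(5/3 + 2/7)/2 = 1 - sqrt(861)/42)
I(Z, Q) = -3 + 1/(1 - sqrt(861)/42)
I(-8, 2)*1295 = (-45/43 + 2*sqrt(861)/43)*1295 = -58275/43 + 2590*sqrt(861)/43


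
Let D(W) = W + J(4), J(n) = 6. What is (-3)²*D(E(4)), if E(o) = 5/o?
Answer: 261/4 ≈ 65.250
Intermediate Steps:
D(W) = 6 + W (D(W) = W + 6 = 6 + W)
(-3)²*D(E(4)) = (-3)²*(6 + 5/4) = 9*(6 + 5*(¼)) = 9*(6 + 5/4) = 9*(29/4) = 261/4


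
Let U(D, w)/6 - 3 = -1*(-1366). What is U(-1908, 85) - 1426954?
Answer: -1418740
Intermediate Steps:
U(D, w) = 8214 (U(D, w) = 18 + 6*(-1*(-1366)) = 18 + 6*1366 = 18 + 8196 = 8214)
U(-1908, 85) - 1426954 = 8214 - 1426954 = -1418740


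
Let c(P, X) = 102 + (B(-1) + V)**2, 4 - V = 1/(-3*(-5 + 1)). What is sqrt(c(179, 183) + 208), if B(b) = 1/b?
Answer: sqrt(45865)/12 ≈ 17.847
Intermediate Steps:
V = 47/12 (V = 4 - 1/((-3*(-5 + 1))) = 4 - 1/((-3*(-4))) = 4 - 1/12 = 47/12 ≈ 3.9167)
c(P, X) = 15913/144 (c(P, X) = 102 + (1/(-1) + 47/12)**2 = 102 + (-1 + 47/12)**2 = 102 + (35/12)**2 = 102 + 1225/144 = 15913/144)
sqrt(c(179, 183) + 208) = sqrt(15913/144 + 208) = sqrt(45865/144) = sqrt(45865)/12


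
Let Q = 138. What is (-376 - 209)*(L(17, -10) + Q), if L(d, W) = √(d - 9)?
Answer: -80730 - 1170*√2 ≈ -82385.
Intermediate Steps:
L(d, W) = √(-9 + d)
(-376 - 209)*(L(17, -10) + Q) = (-376 - 209)*(√(-9 + 17) + 138) = -585*(√8 + 138) = -585*(2*√2 + 138) = -585*(138 + 2*√2) = -80730 - 1170*√2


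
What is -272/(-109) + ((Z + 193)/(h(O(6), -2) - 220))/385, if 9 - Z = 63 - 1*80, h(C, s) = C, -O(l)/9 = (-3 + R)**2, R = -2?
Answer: 46576529/18674425 ≈ 2.4941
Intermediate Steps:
O(l) = -225 (O(l) = -9*(-3 - 2)**2 = -9*(-5)**2 = -9*25 = -225)
Z = 26 (Z = 9 - (63 - 1*80) = 9 - (63 - 80) = 9 - 1*(-17) = 9 + 17 = 26)
-272/(-109) + ((Z + 193)/(h(O(6), -2) - 220))/385 = -272/(-109) + ((26 + 193)/(-225 - 220))/385 = -272*(-1/109) + (219/(-445))*(1/385) = 272/109 + (219*(-1/445))*(1/385) = 272/109 - 219/445*1/385 = 272/109 - 219/171325 = 46576529/18674425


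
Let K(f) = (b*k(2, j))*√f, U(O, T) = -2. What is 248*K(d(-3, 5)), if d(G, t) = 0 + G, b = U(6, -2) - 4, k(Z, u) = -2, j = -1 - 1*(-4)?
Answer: 2976*I*√3 ≈ 5154.6*I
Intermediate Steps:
j = 3 (j = -1 + 4 = 3)
b = -6 (b = -2 - 4 = -6)
d(G, t) = G
K(f) = 12*√f (K(f) = (-6*(-2))*√f = 12*√f)
248*K(d(-3, 5)) = 248*(12*√(-3)) = 248*(12*(I*√3)) = 248*(12*I*√3) = 2976*I*√3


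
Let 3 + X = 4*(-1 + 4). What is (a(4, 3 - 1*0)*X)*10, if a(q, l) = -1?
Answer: -90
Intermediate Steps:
X = 9 (X = -3 + 4*(-1 + 4) = -3 + 4*3 = -3 + 12 = 9)
(a(4, 3 - 1*0)*X)*10 = -1*9*10 = -9*10 = -90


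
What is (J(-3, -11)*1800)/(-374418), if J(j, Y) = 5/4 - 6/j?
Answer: -325/20801 ≈ -0.015624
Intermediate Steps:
J(j, Y) = 5/4 - 6/j (J(j, Y) = 5*(¼) - 6/j = 5/4 - 6/j)
(J(-3, -11)*1800)/(-374418) = ((5/4 - 6/(-3))*1800)/(-374418) = ((5/4 - 6*(-⅓))*1800)*(-1/374418) = ((5/4 + 2)*1800)*(-1/374418) = ((13/4)*1800)*(-1/374418) = 5850*(-1/374418) = -325/20801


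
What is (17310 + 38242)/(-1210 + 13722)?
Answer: 1736/391 ≈ 4.4399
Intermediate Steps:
(17310 + 38242)/(-1210 + 13722) = 55552/12512 = 55552*(1/12512) = 1736/391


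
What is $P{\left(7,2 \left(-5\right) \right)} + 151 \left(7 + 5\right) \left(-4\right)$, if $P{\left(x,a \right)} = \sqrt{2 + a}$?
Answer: $-7248 + 2 i \sqrt{2} \approx -7248.0 + 2.8284 i$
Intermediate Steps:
$P{\left(7,2 \left(-5\right) \right)} + 151 \left(7 + 5\right) \left(-4\right) = \sqrt{2 + 2 \left(-5\right)} + 151 \left(7 + 5\right) \left(-4\right) = \sqrt{2 - 10} + 151 \cdot 12 \left(-4\right) = \sqrt{-8} + 151 \left(-48\right) = 2 i \sqrt{2} - 7248 = -7248 + 2 i \sqrt{2}$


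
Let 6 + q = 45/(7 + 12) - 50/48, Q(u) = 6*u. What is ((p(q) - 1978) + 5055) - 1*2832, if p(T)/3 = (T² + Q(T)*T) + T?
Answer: 47797831/69312 ≈ 689.60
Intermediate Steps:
q = -2131/456 (q = -6 + (45/(7 + 12) - 50/48) = -6 + (45/19 - 50*1/48) = -6 + (45*(1/19) - 25/24) = -6 + (45/19 - 25/24) = -6 + 605/456 = -2131/456 ≈ -4.6732)
p(T) = 3*T + 21*T² (p(T) = 3*((T² + (6*T)*T) + T) = 3*((T² + 6*T²) + T) = 3*(7*T² + T) = 3*(T + 7*T²) = 3*T + 21*T²)
((p(q) - 1978) + 5055) - 1*2832 = ((3*(-2131/456)*(1 + 7*(-2131/456)) - 1978) + 5055) - 1*2832 = ((3*(-2131/456)*(1 - 14917/456) - 1978) + 5055) - 2832 = ((3*(-2131/456)*(-14461/456) - 1978) + 5055) - 2832 = ((30816391/69312 - 1978) + 5055) - 2832 = (-106282745/69312 + 5055) - 2832 = 244089415/69312 - 2832 = 47797831/69312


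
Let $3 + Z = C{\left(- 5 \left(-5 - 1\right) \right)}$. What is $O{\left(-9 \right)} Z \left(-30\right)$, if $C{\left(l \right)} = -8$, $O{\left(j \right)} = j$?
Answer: $-2970$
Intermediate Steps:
$Z = -11$ ($Z = -3 - 8 = -11$)
$O{\left(-9 \right)} Z \left(-30\right) = \left(-9\right) \left(-11\right) \left(-30\right) = 99 \left(-30\right) = -2970$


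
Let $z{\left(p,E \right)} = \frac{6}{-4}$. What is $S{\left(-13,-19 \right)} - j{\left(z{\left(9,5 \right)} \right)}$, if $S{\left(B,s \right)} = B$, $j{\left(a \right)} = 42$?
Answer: $-55$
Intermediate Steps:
$z{\left(p,E \right)} = - \frac{3}{2}$ ($z{\left(p,E \right)} = 6 \left(- \frac{1}{4}\right) = - \frac{3}{2}$)
$S{\left(-13,-19 \right)} - j{\left(z{\left(9,5 \right)} \right)} = -13 - 42 = -55$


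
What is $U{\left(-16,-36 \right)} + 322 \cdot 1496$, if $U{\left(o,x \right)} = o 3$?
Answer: $481664$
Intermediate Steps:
$U{\left(o,x \right)} = 3 o$
$U{\left(-16,-36 \right)} + 322 \cdot 1496 = 3 \left(-16\right) + 322 \cdot 1496 = -48 + 481712 = 481664$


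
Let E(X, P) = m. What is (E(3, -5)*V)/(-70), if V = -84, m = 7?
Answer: 42/5 ≈ 8.4000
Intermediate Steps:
E(X, P) = 7
(E(3, -5)*V)/(-70) = (7*(-84))/(-70) = -588*(-1/70) = 42/5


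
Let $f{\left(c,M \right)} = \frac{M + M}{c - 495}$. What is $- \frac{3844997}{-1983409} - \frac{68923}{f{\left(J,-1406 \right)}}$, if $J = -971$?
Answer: $- \frac{100197525339849}{2788673054} \approx -35930.0$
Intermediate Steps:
$f{\left(c,M \right)} = \frac{2 M}{-495 + c}$
$- \frac{3844997}{-1983409} - \frac{68923}{f{\left(J,-1406 \right)}} = - \frac{3844997}{-1983409} - \frac{68923}{2 \left(-1406\right) \frac{1}{-495 - 971}} = \left(-3844997\right) \left(- \frac{1}{1983409}\right) - \frac{68923}{2 \left(-1406\right) \frac{1}{-1466}} = \frac{3844997}{1983409} - \frac{68923}{2 \left(-1406\right) \left(- \frac{1}{1466}\right)} = \frac{3844997}{1983409} - \frac{68923}{\frac{1406}{733}} = \frac{3844997}{1983409} - \frac{50520559}{1406} = - \frac{100197525339849}{2788673054}$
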